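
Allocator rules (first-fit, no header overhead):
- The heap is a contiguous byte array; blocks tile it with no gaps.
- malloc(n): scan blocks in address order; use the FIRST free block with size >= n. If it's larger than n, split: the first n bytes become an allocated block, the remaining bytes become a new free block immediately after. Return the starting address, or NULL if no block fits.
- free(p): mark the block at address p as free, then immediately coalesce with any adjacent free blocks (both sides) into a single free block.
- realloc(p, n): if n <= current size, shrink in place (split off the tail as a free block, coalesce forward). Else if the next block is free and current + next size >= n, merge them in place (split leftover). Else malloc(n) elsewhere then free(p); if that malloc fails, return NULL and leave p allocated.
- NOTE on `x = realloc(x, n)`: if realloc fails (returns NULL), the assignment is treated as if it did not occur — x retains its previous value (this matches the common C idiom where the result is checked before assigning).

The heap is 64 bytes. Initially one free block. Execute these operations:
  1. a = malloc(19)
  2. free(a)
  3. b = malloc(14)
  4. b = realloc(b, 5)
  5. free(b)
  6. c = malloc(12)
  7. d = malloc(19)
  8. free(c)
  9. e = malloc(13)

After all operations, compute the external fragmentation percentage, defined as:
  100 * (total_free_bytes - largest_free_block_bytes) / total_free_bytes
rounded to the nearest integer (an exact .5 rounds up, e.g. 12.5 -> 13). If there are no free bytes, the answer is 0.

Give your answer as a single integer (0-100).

Op 1: a = malloc(19) -> a = 0; heap: [0-18 ALLOC][19-63 FREE]
Op 2: free(a) -> (freed a); heap: [0-63 FREE]
Op 3: b = malloc(14) -> b = 0; heap: [0-13 ALLOC][14-63 FREE]
Op 4: b = realloc(b, 5) -> b = 0; heap: [0-4 ALLOC][5-63 FREE]
Op 5: free(b) -> (freed b); heap: [0-63 FREE]
Op 6: c = malloc(12) -> c = 0; heap: [0-11 ALLOC][12-63 FREE]
Op 7: d = malloc(19) -> d = 12; heap: [0-11 ALLOC][12-30 ALLOC][31-63 FREE]
Op 8: free(c) -> (freed c); heap: [0-11 FREE][12-30 ALLOC][31-63 FREE]
Op 9: e = malloc(13) -> e = 31; heap: [0-11 FREE][12-30 ALLOC][31-43 ALLOC][44-63 FREE]
Free blocks: [12 20] total_free=32 largest=20 -> 100*(32-20)/32 = 1200/32 = 37.5 -> rounds to 38

Answer: 38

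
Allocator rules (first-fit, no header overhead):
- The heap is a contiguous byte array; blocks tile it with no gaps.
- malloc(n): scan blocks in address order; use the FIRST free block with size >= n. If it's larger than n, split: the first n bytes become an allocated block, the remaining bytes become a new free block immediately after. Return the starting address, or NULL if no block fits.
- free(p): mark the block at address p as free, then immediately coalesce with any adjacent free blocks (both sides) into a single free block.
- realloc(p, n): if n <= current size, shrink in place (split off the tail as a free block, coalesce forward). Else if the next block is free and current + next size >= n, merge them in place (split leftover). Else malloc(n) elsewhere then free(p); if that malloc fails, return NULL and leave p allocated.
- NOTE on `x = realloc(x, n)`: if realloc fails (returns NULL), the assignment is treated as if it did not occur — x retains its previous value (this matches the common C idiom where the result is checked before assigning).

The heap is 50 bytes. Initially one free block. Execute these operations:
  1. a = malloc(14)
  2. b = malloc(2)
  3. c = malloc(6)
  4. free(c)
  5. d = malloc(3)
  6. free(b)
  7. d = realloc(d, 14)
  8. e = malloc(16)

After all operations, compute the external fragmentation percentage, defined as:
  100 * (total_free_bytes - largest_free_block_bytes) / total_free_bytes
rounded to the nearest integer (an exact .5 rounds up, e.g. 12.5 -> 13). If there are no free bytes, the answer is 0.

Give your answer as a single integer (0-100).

Op 1: a = malloc(14) -> a = 0; heap: [0-13 ALLOC][14-49 FREE]
Op 2: b = malloc(2) -> b = 14; heap: [0-13 ALLOC][14-15 ALLOC][16-49 FREE]
Op 3: c = malloc(6) -> c = 16; heap: [0-13 ALLOC][14-15 ALLOC][16-21 ALLOC][22-49 FREE]
Op 4: free(c) -> (freed c); heap: [0-13 ALLOC][14-15 ALLOC][16-49 FREE]
Op 5: d = malloc(3) -> d = 16; heap: [0-13 ALLOC][14-15 ALLOC][16-18 ALLOC][19-49 FREE]
Op 6: free(b) -> (freed b); heap: [0-13 ALLOC][14-15 FREE][16-18 ALLOC][19-49 FREE]
Op 7: d = realloc(d, 14) -> d = 16; heap: [0-13 ALLOC][14-15 FREE][16-29 ALLOC][30-49 FREE]
Op 8: e = malloc(16) -> e = 30; heap: [0-13 ALLOC][14-15 FREE][16-29 ALLOC][30-45 ALLOC][46-49 FREE]
Free blocks: [2 4] total_free=6 largest=4 -> 100*(6-4)/6 = 200/6 ≈ 33.333 -> rounds to 33

Answer: 33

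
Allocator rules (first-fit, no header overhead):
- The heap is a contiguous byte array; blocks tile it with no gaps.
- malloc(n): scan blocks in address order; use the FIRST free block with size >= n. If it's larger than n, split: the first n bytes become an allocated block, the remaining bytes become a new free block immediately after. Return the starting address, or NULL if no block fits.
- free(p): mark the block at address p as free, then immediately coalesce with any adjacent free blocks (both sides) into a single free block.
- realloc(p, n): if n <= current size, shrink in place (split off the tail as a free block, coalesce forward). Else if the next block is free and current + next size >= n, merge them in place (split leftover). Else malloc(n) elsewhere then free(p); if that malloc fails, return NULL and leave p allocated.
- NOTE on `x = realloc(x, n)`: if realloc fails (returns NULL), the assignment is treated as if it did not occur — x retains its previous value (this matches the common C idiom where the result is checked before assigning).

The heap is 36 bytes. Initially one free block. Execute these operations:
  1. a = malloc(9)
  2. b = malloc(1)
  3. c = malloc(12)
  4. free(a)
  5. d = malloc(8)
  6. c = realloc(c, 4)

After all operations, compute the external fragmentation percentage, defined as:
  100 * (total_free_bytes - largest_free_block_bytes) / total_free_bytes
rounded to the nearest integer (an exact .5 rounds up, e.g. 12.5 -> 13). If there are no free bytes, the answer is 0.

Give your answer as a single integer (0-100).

Op 1: a = malloc(9) -> a = 0; heap: [0-8 ALLOC][9-35 FREE]
Op 2: b = malloc(1) -> b = 9; heap: [0-8 ALLOC][9-9 ALLOC][10-35 FREE]
Op 3: c = malloc(12) -> c = 10; heap: [0-8 ALLOC][9-9 ALLOC][10-21 ALLOC][22-35 FREE]
Op 4: free(a) -> (freed a); heap: [0-8 FREE][9-9 ALLOC][10-21 ALLOC][22-35 FREE]
Op 5: d = malloc(8) -> d = 0; heap: [0-7 ALLOC][8-8 FREE][9-9 ALLOC][10-21 ALLOC][22-35 FREE]
Op 6: c = realloc(c, 4) -> c = 10; heap: [0-7 ALLOC][8-8 FREE][9-9 ALLOC][10-13 ALLOC][14-35 FREE]
Free blocks: [1 22] total_free=23 largest=22 -> 100*(23-22)/23 = 100/23 ≈ 4.348 -> rounds to 4

Answer: 4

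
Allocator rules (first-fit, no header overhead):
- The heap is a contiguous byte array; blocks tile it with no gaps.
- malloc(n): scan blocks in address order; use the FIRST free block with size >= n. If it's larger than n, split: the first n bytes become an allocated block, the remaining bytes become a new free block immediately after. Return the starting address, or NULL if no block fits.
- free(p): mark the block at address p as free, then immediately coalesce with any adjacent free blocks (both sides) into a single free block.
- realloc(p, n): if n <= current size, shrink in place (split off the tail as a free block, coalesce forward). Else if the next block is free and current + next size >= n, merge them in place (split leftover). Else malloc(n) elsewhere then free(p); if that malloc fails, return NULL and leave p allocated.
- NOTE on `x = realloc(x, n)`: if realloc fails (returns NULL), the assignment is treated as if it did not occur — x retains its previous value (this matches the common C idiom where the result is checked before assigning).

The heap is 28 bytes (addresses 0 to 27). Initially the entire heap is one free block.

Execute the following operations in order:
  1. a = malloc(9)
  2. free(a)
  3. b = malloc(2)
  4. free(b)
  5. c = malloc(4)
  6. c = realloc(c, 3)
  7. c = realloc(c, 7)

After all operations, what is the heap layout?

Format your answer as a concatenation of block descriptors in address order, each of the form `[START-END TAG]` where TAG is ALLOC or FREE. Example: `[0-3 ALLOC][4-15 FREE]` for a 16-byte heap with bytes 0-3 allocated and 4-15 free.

Answer: [0-6 ALLOC][7-27 FREE]

Derivation:
Op 1: a = malloc(9) -> a = 0; heap: [0-8 ALLOC][9-27 FREE]
Op 2: free(a) -> (freed a); heap: [0-27 FREE]
Op 3: b = malloc(2) -> b = 0; heap: [0-1 ALLOC][2-27 FREE]
Op 4: free(b) -> (freed b); heap: [0-27 FREE]
Op 5: c = malloc(4) -> c = 0; heap: [0-3 ALLOC][4-27 FREE]
Op 6: c = realloc(c, 3) -> c = 0; heap: [0-2 ALLOC][3-27 FREE]
Op 7: c = realloc(c, 7) -> c = 0; heap: [0-6 ALLOC][7-27 FREE]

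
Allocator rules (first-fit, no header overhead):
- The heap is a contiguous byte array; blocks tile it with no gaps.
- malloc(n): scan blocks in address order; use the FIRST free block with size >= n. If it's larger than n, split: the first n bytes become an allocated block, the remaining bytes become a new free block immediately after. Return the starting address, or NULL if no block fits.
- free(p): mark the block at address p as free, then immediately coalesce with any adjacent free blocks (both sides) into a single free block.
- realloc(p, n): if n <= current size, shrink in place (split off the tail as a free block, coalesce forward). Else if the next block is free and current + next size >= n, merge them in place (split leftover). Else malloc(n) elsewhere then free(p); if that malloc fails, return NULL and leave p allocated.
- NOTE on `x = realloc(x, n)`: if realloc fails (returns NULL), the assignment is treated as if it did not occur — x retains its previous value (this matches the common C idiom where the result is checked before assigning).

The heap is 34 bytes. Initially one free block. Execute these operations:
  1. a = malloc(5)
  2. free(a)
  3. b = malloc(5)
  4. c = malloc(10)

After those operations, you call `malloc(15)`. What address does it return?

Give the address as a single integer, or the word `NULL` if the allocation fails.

Op 1: a = malloc(5) -> a = 0; heap: [0-4 ALLOC][5-33 FREE]
Op 2: free(a) -> (freed a); heap: [0-33 FREE]
Op 3: b = malloc(5) -> b = 0; heap: [0-4 ALLOC][5-33 FREE]
Op 4: c = malloc(10) -> c = 5; heap: [0-4 ALLOC][5-14 ALLOC][15-33 FREE]
malloc(15): first-fit scan over [0-4 ALLOC][5-14 ALLOC][15-33 FREE] -> 15

Answer: 15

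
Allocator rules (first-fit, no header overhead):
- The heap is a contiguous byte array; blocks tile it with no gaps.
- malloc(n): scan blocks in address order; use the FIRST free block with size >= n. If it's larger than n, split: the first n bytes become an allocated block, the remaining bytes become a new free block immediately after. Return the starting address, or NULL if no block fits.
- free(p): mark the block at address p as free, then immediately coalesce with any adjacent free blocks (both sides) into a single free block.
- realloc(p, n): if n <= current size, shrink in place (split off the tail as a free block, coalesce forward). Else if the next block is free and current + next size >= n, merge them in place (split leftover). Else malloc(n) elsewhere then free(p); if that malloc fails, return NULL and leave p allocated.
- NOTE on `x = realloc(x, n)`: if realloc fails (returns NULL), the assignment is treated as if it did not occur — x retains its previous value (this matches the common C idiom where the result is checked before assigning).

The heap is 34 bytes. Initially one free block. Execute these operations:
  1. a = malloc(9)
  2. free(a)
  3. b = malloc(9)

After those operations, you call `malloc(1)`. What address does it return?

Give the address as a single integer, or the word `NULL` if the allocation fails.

Op 1: a = malloc(9) -> a = 0; heap: [0-8 ALLOC][9-33 FREE]
Op 2: free(a) -> (freed a); heap: [0-33 FREE]
Op 3: b = malloc(9) -> b = 0; heap: [0-8 ALLOC][9-33 FREE]
malloc(1): first-fit scan over [0-8 ALLOC][9-33 FREE] -> 9

Answer: 9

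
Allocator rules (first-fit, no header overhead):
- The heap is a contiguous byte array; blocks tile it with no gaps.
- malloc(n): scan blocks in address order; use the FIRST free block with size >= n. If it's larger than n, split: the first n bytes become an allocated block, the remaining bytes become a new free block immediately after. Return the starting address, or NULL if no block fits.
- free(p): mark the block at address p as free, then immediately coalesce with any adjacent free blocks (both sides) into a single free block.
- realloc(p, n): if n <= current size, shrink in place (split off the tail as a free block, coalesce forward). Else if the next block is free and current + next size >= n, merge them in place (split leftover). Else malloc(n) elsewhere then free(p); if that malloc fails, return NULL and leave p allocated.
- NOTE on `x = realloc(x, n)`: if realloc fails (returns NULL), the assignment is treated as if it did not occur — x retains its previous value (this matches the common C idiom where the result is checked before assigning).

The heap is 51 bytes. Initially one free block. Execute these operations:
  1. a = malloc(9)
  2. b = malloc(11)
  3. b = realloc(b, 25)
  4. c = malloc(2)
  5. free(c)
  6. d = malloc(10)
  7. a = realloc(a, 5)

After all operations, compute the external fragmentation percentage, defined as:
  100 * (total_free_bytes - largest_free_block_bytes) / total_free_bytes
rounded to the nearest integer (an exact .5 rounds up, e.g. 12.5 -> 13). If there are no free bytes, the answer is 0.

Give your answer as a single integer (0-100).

Answer: 36

Derivation:
Op 1: a = malloc(9) -> a = 0; heap: [0-8 ALLOC][9-50 FREE]
Op 2: b = malloc(11) -> b = 9; heap: [0-8 ALLOC][9-19 ALLOC][20-50 FREE]
Op 3: b = realloc(b, 25) -> b = 9; heap: [0-8 ALLOC][9-33 ALLOC][34-50 FREE]
Op 4: c = malloc(2) -> c = 34; heap: [0-8 ALLOC][9-33 ALLOC][34-35 ALLOC][36-50 FREE]
Op 5: free(c) -> (freed c); heap: [0-8 ALLOC][9-33 ALLOC][34-50 FREE]
Op 6: d = malloc(10) -> d = 34; heap: [0-8 ALLOC][9-33 ALLOC][34-43 ALLOC][44-50 FREE]
Op 7: a = realloc(a, 5) -> a = 0; heap: [0-4 ALLOC][5-8 FREE][9-33 ALLOC][34-43 ALLOC][44-50 FREE]
Free blocks: [4 7] total_free=11 largest=7 -> 100*(11-7)/11 = 400/11 ≈ 36.364 -> rounds to 36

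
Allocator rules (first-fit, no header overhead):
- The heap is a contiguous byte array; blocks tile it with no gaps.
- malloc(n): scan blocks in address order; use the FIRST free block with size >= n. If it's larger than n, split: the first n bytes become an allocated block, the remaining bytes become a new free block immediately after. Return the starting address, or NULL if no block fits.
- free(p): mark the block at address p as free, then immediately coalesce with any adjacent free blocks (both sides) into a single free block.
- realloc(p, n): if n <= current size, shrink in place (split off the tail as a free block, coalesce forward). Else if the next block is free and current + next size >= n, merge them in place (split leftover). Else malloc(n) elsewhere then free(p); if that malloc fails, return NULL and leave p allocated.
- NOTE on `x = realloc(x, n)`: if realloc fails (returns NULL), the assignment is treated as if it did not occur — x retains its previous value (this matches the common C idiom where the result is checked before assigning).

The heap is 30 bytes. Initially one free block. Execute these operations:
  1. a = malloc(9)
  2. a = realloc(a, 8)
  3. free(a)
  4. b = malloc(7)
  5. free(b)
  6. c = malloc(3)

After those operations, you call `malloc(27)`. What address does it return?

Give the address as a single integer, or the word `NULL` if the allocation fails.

Answer: 3

Derivation:
Op 1: a = malloc(9) -> a = 0; heap: [0-8 ALLOC][9-29 FREE]
Op 2: a = realloc(a, 8) -> a = 0; heap: [0-7 ALLOC][8-29 FREE]
Op 3: free(a) -> (freed a); heap: [0-29 FREE]
Op 4: b = malloc(7) -> b = 0; heap: [0-6 ALLOC][7-29 FREE]
Op 5: free(b) -> (freed b); heap: [0-29 FREE]
Op 6: c = malloc(3) -> c = 0; heap: [0-2 ALLOC][3-29 FREE]
malloc(27): first-fit scan over [0-2 ALLOC][3-29 FREE] -> 3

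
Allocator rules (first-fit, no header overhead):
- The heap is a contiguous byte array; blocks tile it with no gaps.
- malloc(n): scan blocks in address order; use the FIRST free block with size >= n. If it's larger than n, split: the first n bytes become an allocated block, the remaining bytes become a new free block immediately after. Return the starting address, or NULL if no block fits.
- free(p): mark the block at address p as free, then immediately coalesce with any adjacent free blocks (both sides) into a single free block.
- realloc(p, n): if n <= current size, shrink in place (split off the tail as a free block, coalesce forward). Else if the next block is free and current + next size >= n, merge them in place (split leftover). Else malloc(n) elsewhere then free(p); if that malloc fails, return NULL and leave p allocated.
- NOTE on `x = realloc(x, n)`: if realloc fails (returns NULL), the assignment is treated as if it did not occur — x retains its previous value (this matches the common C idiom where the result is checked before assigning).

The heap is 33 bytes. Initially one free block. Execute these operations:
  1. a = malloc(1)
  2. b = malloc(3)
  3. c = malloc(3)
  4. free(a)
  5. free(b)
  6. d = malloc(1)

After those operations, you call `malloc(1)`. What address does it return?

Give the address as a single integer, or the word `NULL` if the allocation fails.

Answer: 1

Derivation:
Op 1: a = malloc(1) -> a = 0; heap: [0-0 ALLOC][1-32 FREE]
Op 2: b = malloc(3) -> b = 1; heap: [0-0 ALLOC][1-3 ALLOC][4-32 FREE]
Op 3: c = malloc(3) -> c = 4; heap: [0-0 ALLOC][1-3 ALLOC][4-6 ALLOC][7-32 FREE]
Op 4: free(a) -> (freed a); heap: [0-0 FREE][1-3 ALLOC][4-6 ALLOC][7-32 FREE]
Op 5: free(b) -> (freed b); heap: [0-3 FREE][4-6 ALLOC][7-32 FREE]
Op 6: d = malloc(1) -> d = 0; heap: [0-0 ALLOC][1-3 FREE][4-6 ALLOC][7-32 FREE]
malloc(1): first-fit scan over [0-0 ALLOC][1-3 FREE][4-6 ALLOC][7-32 FREE] -> 1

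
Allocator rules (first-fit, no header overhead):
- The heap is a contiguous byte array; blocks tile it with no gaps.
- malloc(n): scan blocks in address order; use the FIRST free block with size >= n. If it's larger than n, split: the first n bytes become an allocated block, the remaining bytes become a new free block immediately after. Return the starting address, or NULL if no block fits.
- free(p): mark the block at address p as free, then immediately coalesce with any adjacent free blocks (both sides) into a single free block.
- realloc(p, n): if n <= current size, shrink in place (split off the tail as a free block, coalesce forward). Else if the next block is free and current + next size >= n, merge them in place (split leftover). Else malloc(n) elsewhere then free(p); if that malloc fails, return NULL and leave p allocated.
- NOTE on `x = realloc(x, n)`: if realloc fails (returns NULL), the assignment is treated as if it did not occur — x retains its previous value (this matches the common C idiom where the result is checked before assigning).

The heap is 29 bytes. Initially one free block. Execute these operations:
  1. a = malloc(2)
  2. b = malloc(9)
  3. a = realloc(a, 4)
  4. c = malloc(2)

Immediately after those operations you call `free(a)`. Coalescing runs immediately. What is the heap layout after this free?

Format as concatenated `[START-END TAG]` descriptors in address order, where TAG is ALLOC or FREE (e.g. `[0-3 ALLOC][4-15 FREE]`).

Answer: [0-1 ALLOC][2-10 ALLOC][11-28 FREE]

Derivation:
Op 1: a = malloc(2) -> a = 0; heap: [0-1 ALLOC][2-28 FREE]
Op 2: b = malloc(9) -> b = 2; heap: [0-1 ALLOC][2-10 ALLOC][11-28 FREE]
Op 3: a = realloc(a, 4) -> a = 11; heap: [0-1 FREE][2-10 ALLOC][11-14 ALLOC][15-28 FREE]
Op 4: c = malloc(2) -> c = 0; heap: [0-1 ALLOC][2-10 ALLOC][11-14 ALLOC][15-28 FREE]
free(a): a = 11 -> block [11-14 ALLOC]; mark free, coalesce with adjacent free neighbors -> [0-1 ALLOC][2-10 ALLOC][11-28 FREE]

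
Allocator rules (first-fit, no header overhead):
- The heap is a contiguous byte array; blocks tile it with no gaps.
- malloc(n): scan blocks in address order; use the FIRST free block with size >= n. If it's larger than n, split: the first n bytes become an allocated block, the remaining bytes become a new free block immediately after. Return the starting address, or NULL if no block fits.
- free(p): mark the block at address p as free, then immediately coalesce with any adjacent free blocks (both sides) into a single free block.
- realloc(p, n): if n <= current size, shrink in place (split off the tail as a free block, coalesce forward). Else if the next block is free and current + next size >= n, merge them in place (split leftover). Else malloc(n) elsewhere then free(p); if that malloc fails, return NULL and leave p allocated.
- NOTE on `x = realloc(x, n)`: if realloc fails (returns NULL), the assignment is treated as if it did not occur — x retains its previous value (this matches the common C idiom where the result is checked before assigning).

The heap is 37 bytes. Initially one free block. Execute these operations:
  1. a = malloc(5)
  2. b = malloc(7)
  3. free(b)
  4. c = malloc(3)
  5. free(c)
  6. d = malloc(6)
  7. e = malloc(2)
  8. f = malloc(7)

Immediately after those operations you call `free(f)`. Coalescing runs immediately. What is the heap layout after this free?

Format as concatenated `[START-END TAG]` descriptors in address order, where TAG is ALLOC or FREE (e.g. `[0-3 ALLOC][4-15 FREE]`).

Op 1: a = malloc(5) -> a = 0; heap: [0-4 ALLOC][5-36 FREE]
Op 2: b = malloc(7) -> b = 5; heap: [0-4 ALLOC][5-11 ALLOC][12-36 FREE]
Op 3: free(b) -> (freed b); heap: [0-4 ALLOC][5-36 FREE]
Op 4: c = malloc(3) -> c = 5; heap: [0-4 ALLOC][5-7 ALLOC][8-36 FREE]
Op 5: free(c) -> (freed c); heap: [0-4 ALLOC][5-36 FREE]
Op 6: d = malloc(6) -> d = 5; heap: [0-4 ALLOC][5-10 ALLOC][11-36 FREE]
Op 7: e = malloc(2) -> e = 11; heap: [0-4 ALLOC][5-10 ALLOC][11-12 ALLOC][13-36 FREE]
Op 8: f = malloc(7) -> f = 13; heap: [0-4 ALLOC][5-10 ALLOC][11-12 ALLOC][13-19 ALLOC][20-36 FREE]
free(f): f = 13 -> block [13-19 ALLOC]; mark free, coalesce with adjacent free neighbors -> [0-4 ALLOC][5-10 ALLOC][11-12 ALLOC][13-36 FREE]

Answer: [0-4 ALLOC][5-10 ALLOC][11-12 ALLOC][13-36 FREE]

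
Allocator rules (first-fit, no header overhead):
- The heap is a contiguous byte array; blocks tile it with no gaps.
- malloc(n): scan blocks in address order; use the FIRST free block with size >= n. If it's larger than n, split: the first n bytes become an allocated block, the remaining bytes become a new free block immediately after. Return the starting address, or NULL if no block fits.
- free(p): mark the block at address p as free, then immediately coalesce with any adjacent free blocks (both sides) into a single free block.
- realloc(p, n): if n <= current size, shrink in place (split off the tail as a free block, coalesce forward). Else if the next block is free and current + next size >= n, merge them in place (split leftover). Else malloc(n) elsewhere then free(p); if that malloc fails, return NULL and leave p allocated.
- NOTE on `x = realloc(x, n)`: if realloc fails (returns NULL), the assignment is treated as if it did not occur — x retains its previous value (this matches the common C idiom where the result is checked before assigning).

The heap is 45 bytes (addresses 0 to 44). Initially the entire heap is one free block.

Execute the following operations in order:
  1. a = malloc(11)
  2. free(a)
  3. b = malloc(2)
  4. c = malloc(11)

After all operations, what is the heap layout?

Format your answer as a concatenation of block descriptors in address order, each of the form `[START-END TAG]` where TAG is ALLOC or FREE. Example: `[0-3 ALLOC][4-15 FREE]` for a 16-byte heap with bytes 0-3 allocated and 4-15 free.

Op 1: a = malloc(11) -> a = 0; heap: [0-10 ALLOC][11-44 FREE]
Op 2: free(a) -> (freed a); heap: [0-44 FREE]
Op 3: b = malloc(2) -> b = 0; heap: [0-1 ALLOC][2-44 FREE]
Op 4: c = malloc(11) -> c = 2; heap: [0-1 ALLOC][2-12 ALLOC][13-44 FREE]

Answer: [0-1 ALLOC][2-12 ALLOC][13-44 FREE]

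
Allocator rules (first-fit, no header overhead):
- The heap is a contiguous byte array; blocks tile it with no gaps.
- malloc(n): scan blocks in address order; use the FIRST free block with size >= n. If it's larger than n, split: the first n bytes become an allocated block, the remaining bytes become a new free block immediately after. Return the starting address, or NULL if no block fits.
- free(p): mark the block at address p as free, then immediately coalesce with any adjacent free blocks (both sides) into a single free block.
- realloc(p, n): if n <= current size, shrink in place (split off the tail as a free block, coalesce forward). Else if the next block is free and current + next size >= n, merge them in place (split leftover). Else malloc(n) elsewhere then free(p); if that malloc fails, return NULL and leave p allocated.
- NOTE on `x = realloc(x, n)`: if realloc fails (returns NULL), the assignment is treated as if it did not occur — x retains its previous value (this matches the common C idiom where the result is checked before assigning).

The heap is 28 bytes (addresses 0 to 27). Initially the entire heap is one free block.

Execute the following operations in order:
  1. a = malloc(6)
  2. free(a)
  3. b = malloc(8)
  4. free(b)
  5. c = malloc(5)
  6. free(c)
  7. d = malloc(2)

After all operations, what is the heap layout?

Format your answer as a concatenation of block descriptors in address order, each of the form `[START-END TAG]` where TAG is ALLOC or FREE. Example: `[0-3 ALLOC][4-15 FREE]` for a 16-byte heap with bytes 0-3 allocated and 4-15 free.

Op 1: a = malloc(6) -> a = 0; heap: [0-5 ALLOC][6-27 FREE]
Op 2: free(a) -> (freed a); heap: [0-27 FREE]
Op 3: b = malloc(8) -> b = 0; heap: [0-7 ALLOC][8-27 FREE]
Op 4: free(b) -> (freed b); heap: [0-27 FREE]
Op 5: c = malloc(5) -> c = 0; heap: [0-4 ALLOC][5-27 FREE]
Op 6: free(c) -> (freed c); heap: [0-27 FREE]
Op 7: d = malloc(2) -> d = 0; heap: [0-1 ALLOC][2-27 FREE]

Answer: [0-1 ALLOC][2-27 FREE]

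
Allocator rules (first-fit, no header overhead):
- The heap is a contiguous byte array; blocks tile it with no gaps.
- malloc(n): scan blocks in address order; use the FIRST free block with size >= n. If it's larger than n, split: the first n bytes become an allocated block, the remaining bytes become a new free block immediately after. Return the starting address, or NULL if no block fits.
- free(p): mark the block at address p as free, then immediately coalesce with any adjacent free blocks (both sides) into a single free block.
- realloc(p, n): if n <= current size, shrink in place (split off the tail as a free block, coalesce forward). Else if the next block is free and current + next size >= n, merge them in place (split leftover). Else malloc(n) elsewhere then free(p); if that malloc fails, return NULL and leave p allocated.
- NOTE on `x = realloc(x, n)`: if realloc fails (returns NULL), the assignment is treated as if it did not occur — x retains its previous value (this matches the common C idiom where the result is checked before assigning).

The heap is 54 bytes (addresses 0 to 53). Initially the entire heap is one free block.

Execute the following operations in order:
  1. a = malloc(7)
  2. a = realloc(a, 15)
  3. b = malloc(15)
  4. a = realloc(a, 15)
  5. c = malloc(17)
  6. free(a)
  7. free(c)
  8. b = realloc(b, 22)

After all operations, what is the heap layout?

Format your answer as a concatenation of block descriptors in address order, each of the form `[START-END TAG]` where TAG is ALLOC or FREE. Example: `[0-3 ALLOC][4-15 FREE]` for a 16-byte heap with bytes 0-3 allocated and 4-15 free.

Answer: [0-14 FREE][15-36 ALLOC][37-53 FREE]

Derivation:
Op 1: a = malloc(7) -> a = 0; heap: [0-6 ALLOC][7-53 FREE]
Op 2: a = realloc(a, 15) -> a = 0; heap: [0-14 ALLOC][15-53 FREE]
Op 3: b = malloc(15) -> b = 15; heap: [0-14 ALLOC][15-29 ALLOC][30-53 FREE]
Op 4: a = realloc(a, 15) -> a = 0; heap: [0-14 ALLOC][15-29 ALLOC][30-53 FREE]
Op 5: c = malloc(17) -> c = 30; heap: [0-14 ALLOC][15-29 ALLOC][30-46 ALLOC][47-53 FREE]
Op 6: free(a) -> (freed a); heap: [0-14 FREE][15-29 ALLOC][30-46 ALLOC][47-53 FREE]
Op 7: free(c) -> (freed c); heap: [0-14 FREE][15-29 ALLOC][30-53 FREE]
Op 8: b = realloc(b, 22) -> b = 15; heap: [0-14 FREE][15-36 ALLOC][37-53 FREE]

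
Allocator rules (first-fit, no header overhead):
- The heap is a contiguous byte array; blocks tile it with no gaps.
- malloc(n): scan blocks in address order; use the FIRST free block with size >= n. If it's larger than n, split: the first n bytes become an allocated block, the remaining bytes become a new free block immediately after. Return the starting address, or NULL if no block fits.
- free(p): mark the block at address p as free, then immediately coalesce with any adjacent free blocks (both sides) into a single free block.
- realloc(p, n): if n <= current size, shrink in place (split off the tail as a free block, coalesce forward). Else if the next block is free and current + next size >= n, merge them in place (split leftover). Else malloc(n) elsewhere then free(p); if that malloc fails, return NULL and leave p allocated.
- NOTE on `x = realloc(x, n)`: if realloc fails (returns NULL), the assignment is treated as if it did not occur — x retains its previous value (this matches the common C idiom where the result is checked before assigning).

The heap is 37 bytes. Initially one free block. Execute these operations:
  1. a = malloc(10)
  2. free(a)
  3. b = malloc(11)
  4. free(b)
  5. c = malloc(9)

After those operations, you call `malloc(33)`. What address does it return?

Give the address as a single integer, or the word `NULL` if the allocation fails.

Answer: NULL

Derivation:
Op 1: a = malloc(10) -> a = 0; heap: [0-9 ALLOC][10-36 FREE]
Op 2: free(a) -> (freed a); heap: [0-36 FREE]
Op 3: b = malloc(11) -> b = 0; heap: [0-10 ALLOC][11-36 FREE]
Op 4: free(b) -> (freed b); heap: [0-36 FREE]
Op 5: c = malloc(9) -> c = 0; heap: [0-8 ALLOC][9-36 FREE]
malloc(33): first-fit scan over [0-8 ALLOC][9-36 FREE] -> NULL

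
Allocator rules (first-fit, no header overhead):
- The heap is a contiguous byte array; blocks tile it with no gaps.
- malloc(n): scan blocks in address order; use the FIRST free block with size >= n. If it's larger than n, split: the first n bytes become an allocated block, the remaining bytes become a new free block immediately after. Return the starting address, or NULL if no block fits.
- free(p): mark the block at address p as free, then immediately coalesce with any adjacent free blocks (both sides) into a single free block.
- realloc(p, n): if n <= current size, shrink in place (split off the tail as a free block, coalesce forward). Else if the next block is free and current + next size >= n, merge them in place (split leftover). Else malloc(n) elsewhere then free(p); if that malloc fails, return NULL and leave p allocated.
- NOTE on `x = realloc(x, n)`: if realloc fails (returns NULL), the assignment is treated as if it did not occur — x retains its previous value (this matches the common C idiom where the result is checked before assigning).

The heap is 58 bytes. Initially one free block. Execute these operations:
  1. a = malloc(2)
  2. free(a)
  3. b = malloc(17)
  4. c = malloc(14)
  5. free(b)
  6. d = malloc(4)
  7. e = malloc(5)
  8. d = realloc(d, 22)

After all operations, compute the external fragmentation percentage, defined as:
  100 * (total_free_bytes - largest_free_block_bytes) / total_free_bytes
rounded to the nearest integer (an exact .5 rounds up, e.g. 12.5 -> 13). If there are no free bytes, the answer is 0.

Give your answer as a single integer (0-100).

Answer: 53

Derivation:
Op 1: a = malloc(2) -> a = 0; heap: [0-1 ALLOC][2-57 FREE]
Op 2: free(a) -> (freed a); heap: [0-57 FREE]
Op 3: b = malloc(17) -> b = 0; heap: [0-16 ALLOC][17-57 FREE]
Op 4: c = malloc(14) -> c = 17; heap: [0-16 ALLOC][17-30 ALLOC][31-57 FREE]
Op 5: free(b) -> (freed b); heap: [0-16 FREE][17-30 ALLOC][31-57 FREE]
Op 6: d = malloc(4) -> d = 0; heap: [0-3 ALLOC][4-16 FREE][17-30 ALLOC][31-57 FREE]
Op 7: e = malloc(5) -> e = 4; heap: [0-3 ALLOC][4-8 ALLOC][9-16 FREE][17-30 ALLOC][31-57 FREE]
Op 8: d = realloc(d, 22) -> d = 31; heap: [0-3 FREE][4-8 ALLOC][9-16 FREE][17-30 ALLOC][31-52 ALLOC][53-57 FREE]
Free blocks: [4 8 5] total_free=17 largest=8 -> 100*(17-8)/17 = 900/17 ≈ 52.941 -> rounds to 53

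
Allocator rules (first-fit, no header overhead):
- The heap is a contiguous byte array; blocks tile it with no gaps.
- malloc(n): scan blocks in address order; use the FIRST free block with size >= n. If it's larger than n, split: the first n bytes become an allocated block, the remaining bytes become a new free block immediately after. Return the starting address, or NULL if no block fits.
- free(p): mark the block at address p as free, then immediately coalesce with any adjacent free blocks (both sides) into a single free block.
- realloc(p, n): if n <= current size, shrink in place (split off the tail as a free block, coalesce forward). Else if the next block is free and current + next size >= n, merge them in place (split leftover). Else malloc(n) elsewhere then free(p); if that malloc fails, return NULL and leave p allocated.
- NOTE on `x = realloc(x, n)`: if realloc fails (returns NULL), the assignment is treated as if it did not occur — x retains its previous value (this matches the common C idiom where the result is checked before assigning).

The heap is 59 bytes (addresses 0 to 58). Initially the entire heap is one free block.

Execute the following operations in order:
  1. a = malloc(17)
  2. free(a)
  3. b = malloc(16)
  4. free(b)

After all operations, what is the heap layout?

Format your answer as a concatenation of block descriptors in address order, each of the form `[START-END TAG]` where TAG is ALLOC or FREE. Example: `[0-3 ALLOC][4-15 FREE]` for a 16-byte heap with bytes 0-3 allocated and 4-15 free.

Answer: [0-58 FREE]

Derivation:
Op 1: a = malloc(17) -> a = 0; heap: [0-16 ALLOC][17-58 FREE]
Op 2: free(a) -> (freed a); heap: [0-58 FREE]
Op 3: b = malloc(16) -> b = 0; heap: [0-15 ALLOC][16-58 FREE]
Op 4: free(b) -> (freed b); heap: [0-58 FREE]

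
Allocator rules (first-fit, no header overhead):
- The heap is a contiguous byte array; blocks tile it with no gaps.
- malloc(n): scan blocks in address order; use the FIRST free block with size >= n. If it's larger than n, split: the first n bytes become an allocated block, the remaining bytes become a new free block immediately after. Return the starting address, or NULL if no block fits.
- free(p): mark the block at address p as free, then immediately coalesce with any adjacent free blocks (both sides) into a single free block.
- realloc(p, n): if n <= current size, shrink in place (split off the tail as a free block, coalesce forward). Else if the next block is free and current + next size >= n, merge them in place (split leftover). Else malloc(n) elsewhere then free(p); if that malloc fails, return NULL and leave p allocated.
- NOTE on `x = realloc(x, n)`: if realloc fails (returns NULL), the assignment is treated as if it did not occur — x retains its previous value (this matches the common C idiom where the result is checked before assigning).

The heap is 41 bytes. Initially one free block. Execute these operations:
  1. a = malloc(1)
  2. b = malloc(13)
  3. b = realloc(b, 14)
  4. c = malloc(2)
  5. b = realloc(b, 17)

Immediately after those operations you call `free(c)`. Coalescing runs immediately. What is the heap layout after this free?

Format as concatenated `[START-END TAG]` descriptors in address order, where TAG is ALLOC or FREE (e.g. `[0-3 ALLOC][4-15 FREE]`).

Answer: [0-0 ALLOC][1-16 FREE][17-33 ALLOC][34-40 FREE]

Derivation:
Op 1: a = malloc(1) -> a = 0; heap: [0-0 ALLOC][1-40 FREE]
Op 2: b = malloc(13) -> b = 1; heap: [0-0 ALLOC][1-13 ALLOC][14-40 FREE]
Op 3: b = realloc(b, 14) -> b = 1; heap: [0-0 ALLOC][1-14 ALLOC][15-40 FREE]
Op 4: c = malloc(2) -> c = 15; heap: [0-0 ALLOC][1-14 ALLOC][15-16 ALLOC][17-40 FREE]
Op 5: b = realloc(b, 17) -> b = 17; heap: [0-0 ALLOC][1-14 FREE][15-16 ALLOC][17-33 ALLOC][34-40 FREE]
free(c): c = 15 -> block [15-16 ALLOC]; mark free, coalesce with adjacent free neighbors -> [0-0 ALLOC][1-16 FREE][17-33 ALLOC][34-40 FREE]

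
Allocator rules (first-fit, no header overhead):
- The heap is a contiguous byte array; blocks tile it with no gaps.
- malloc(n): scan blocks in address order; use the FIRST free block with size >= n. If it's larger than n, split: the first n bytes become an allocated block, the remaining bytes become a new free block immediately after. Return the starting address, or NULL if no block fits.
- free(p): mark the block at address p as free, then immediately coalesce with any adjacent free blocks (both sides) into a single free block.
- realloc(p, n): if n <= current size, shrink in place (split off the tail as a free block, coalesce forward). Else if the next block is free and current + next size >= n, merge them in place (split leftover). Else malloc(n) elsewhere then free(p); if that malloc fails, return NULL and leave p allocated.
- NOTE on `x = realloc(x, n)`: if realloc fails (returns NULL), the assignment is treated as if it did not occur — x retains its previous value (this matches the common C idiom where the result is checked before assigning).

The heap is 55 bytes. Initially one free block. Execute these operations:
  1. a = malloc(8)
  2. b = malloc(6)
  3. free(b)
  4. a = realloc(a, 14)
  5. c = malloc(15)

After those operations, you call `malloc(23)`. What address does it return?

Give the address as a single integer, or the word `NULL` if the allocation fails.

Op 1: a = malloc(8) -> a = 0; heap: [0-7 ALLOC][8-54 FREE]
Op 2: b = malloc(6) -> b = 8; heap: [0-7 ALLOC][8-13 ALLOC][14-54 FREE]
Op 3: free(b) -> (freed b); heap: [0-7 ALLOC][8-54 FREE]
Op 4: a = realloc(a, 14) -> a = 0; heap: [0-13 ALLOC][14-54 FREE]
Op 5: c = malloc(15) -> c = 14; heap: [0-13 ALLOC][14-28 ALLOC][29-54 FREE]
malloc(23): first-fit scan over [0-13 ALLOC][14-28 ALLOC][29-54 FREE] -> 29

Answer: 29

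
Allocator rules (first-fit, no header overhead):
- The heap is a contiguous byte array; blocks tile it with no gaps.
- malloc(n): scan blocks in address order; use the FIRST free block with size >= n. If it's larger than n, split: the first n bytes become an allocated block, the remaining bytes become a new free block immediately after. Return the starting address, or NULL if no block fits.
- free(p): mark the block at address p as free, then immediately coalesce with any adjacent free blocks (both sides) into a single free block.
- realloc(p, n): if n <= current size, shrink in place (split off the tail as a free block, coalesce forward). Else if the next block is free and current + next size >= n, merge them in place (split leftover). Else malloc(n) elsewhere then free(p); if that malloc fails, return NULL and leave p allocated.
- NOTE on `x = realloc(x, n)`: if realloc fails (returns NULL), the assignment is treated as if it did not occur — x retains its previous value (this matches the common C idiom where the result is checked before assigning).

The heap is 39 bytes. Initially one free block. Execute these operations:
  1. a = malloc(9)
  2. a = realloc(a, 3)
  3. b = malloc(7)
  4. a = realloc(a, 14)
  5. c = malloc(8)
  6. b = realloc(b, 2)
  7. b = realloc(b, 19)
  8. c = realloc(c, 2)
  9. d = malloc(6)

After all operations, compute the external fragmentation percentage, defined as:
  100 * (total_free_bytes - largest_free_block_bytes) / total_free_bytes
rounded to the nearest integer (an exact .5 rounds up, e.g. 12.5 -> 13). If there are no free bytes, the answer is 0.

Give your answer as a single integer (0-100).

Answer: 53

Derivation:
Op 1: a = malloc(9) -> a = 0; heap: [0-8 ALLOC][9-38 FREE]
Op 2: a = realloc(a, 3) -> a = 0; heap: [0-2 ALLOC][3-38 FREE]
Op 3: b = malloc(7) -> b = 3; heap: [0-2 ALLOC][3-9 ALLOC][10-38 FREE]
Op 4: a = realloc(a, 14) -> a = 10; heap: [0-2 FREE][3-9 ALLOC][10-23 ALLOC][24-38 FREE]
Op 5: c = malloc(8) -> c = 24; heap: [0-2 FREE][3-9 ALLOC][10-23 ALLOC][24-31 ALLOC][32-38 FREE]
Op 6: b = realloc(b, 2) -> b = 3; heap: [0-2 FREE][3-4 ALLOC][5-9 FREE][10-23 ALLOC][24-31 ALLOC][32-38 FREE]
Op 7: b = realloc(b, 19) -> NULL (b unchanged); heap: [0-2 FREE][3-4 ALLOC][5-9 FREE][10-23 ALLOC][24-31 ALLOC][32-38 FREE]
Op 8: c = realloc(c, 2) -> c = 24; heap: [0-2 FREE][3-4 ALLOC][5-9 FREE][10-23 ALLOC][24-25 ALLOC][26-38 FREE]
Op 9: d = malloc(6) -> d = 26; heap: [0-2 FREE][3-4 ALLOC][5-9 FREE][10-23 ALLOC][24-25 ALLOC][26-31 ALLOC][32-38 FREE]
Free blocks: [3 5 7] total_free=15 largest=7 -> 100*(15-7)/15 = 800/15 ≈ 53.333 -> rounds to 53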